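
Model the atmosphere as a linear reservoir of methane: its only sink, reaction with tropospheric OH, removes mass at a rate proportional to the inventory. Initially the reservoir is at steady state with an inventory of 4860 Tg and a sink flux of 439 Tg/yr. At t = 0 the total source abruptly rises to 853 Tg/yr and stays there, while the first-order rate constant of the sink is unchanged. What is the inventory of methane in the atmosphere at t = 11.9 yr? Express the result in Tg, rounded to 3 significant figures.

Residence time τ = M₀/F₀ = 11.07 yr. The eventual steady state is M_∞ = M₀·(F₁/F₀) = 4860 × 853/439 = 9443.2 Tg.
The anomaly ΔM(t) = M(t) − M_∞ decays as ΔM₀·e^(−t/τ) with ΔM₀ = 4860 − 9443.2 = −4583 Tg.
At t = 11.9 yr, e^(−t/τ) = e^(−1.075) = 0.3413, so ΔM = −1564 Tg and M = 9443.2 − 1564 = 7878.9 Tg.

7880 Tg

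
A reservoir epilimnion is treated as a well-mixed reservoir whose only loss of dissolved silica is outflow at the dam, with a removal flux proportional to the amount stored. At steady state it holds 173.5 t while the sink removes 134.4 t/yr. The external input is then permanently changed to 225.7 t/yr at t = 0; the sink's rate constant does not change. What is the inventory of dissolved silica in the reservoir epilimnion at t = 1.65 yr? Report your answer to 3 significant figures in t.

259 t

Residence time τ = M₀/F₀ = 1.291 yr. The eventual steady state is M_∞ = M₀·(F₁/F₀) = 173.5 × 225.7/134.4 = 291.36 t.
The anomaly ΔM(t) = M(t) − M_∞ decays as ΔM₀·e^(−t/τ) with ΔM₀ = 173.5 − 291.36 = −117.9 t.
At t = 1.65 yr, e^(−t/τ) = e^(−1.278) = 0.2786, so ΔM = −32.83 t and M = 291.36 − 32.83 = 258.53 t.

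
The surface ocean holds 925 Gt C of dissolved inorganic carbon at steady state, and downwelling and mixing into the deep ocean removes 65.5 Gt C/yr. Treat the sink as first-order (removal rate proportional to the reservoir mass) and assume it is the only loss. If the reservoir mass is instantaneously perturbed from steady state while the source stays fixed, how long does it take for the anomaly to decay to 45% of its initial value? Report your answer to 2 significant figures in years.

For a linear reservoir the anomaly decays as exp(−t/τ) with τ = M/F = 925/65.5 = 14.12 yr.
exp(−t/τ) = 0.45 ⇒ t = −τ ln(0.45) = 14.12 × 0.7985 = 11.28 yr.

11 yr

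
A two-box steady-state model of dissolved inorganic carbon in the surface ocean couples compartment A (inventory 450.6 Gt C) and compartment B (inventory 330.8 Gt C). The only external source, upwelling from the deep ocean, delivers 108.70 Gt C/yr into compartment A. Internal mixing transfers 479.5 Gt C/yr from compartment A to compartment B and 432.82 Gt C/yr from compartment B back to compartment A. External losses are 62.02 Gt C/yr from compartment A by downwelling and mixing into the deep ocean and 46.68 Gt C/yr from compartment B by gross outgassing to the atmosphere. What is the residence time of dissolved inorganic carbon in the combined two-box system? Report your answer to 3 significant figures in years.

Treat the two boxes together as one reservoir: the mixing fluxes between them are internal recycling, so τ = ΣM / Σ(external losses).
M_total = 450.6 + 330.8 = 781.40 Gt C.
ΣF_external_out = 62.02 + 46.68 = 108.70 Gt C/yr.
τ = M_total / ΣF_ext = 781.40 / 108.70 = 7.189 yr.

7.19 yr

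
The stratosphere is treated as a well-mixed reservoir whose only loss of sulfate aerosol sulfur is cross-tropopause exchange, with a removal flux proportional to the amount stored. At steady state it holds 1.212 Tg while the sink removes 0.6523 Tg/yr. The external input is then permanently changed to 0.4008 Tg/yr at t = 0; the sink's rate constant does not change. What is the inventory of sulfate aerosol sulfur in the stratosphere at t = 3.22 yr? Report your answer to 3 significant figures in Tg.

The sink rate constant is k = F₀/M₀ = 0.6523/1.212 = 0.5382 yr⁻¹.
Solving dM/dt = F₁ − kM with M(0) = M₀ gives M(t) = F₁/k + (M₀ − F₁/k)·e^(−kt).
F₁/k = 0.4008/0.5382 = 0.74470 Tg; kt = 0.5382 × 3.22 = 1.733, e^(−kt) = 0.1768.
M(3.22) = 0.74470 + (1.212 − 0.74470) × 0.1768 = 0.74470 + 0.08260 = 0.82730 Tg.

0.827 Tg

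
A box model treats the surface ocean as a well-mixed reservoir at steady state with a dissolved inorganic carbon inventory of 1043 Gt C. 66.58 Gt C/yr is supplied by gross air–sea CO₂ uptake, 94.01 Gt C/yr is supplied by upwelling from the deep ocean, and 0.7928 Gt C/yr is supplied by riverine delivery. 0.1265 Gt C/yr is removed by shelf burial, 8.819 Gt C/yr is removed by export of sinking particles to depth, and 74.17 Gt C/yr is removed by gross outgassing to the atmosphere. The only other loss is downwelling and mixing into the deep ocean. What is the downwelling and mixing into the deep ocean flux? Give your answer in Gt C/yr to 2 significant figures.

78 Gt C/yr

At steady state ΣF_in = ΣF_out.
ΣF_in = 66.58 + 94.01 + 0.7928 = 161.38 Gt C/yr.
Downwelling and mixing into the deep ocean flux = ΣF_in − (0.1265 + 8.819 + 74.17) = 161.38 − 83.12 = 78.27 Gt C/yr.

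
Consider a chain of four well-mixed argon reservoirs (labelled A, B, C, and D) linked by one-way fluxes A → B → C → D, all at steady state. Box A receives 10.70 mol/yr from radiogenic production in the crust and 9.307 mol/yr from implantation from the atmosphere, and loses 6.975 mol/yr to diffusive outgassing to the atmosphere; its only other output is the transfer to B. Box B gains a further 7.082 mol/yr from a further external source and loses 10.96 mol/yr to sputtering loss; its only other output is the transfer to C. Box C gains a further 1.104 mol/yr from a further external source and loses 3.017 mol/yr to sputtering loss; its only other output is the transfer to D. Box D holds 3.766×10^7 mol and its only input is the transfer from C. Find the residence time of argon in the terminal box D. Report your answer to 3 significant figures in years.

Box A: F(A→B) = (10.70 + 9.307) − 6.975 = 13.032 mol/yr.
Box B: F(B→C) = (13.032 + 7.082) − 10.96 = 9.1540 mol/yr.
Box C: F(C→D) = (9.1540 + 1.104) − 3.017 = 7.2410 mol/yr.
Box D throughput = its input = 7.2410 mol/yr; τ = 3.766×10^7 / 7.2410 = 5.201×10^6 yr.

5.20×10^6 yr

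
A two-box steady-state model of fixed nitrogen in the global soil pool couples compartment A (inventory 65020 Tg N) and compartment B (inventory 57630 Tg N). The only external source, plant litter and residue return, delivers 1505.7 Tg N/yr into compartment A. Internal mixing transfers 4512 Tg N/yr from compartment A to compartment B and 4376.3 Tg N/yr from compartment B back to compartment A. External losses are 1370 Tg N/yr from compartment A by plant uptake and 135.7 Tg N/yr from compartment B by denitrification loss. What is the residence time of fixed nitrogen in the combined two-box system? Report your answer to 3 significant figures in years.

Residence time in the combined system uses the total inventory and the total *external* removal — internal exchanges between the two boxes cancel.
M_total = 65020 + 57630 = 122650 Tg N.
ΣF_external_out = 1370 + 135.7 = 1505.7 Tg N/yr.
τ = M_total / ΣF_ext = 122650 / 1505.7 = 81.46 yr.

81.5 yr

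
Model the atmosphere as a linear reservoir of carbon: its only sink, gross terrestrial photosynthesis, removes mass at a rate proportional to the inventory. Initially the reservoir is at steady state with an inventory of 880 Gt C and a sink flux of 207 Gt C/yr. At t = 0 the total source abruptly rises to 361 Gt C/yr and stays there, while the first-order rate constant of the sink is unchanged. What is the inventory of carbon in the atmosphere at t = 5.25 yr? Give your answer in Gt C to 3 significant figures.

Residence time τ = M₀/F₀ = 4.251 yr. The eventual steady state is M_∞ = M₀·(F₁/F₀) = 880 × 361/207 = 1534.7 Gt C.
The anomaly ΔM(t) = M(t) − M_∞ decays as ΔM₀·e^(−t/τ) with ΔM₀ = 880 − 1534.7 = −654.7 Gt C.
At t = 5.25 yr, e^(−t/τ) = e^(−1.235) = 0.2909, so ΔM = −190.4 Gt C and M = 1534.7 − 190.4 = 1344.3 Gt C.

1340 Gt C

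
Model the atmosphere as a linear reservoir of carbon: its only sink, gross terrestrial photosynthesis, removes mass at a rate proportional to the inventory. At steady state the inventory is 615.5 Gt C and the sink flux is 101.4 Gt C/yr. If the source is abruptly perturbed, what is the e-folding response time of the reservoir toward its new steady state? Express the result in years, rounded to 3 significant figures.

For a linear reservoir the response time equals the residence time τ = M/F.
τ = 615.5 / 101.4 = 6.070 yr.

6.07 yr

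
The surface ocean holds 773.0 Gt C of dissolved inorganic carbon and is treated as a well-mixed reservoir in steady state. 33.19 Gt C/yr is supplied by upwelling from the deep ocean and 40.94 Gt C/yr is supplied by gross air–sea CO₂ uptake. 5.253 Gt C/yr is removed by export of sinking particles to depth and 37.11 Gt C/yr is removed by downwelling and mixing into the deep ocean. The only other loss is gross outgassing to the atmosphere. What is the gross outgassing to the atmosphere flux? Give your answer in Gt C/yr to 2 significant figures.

32 Gt C/yr

At steady state ΣF_in = ΣF_out.
ΣF_in = 33.19 + 40.94 = 74.130 Gt C/yr.
Gross outgassing to the atmosphere flux = ΣF_in − (5.253 + 37.11) = 74.130 − 42.36 = 31.77 Gt C/yr.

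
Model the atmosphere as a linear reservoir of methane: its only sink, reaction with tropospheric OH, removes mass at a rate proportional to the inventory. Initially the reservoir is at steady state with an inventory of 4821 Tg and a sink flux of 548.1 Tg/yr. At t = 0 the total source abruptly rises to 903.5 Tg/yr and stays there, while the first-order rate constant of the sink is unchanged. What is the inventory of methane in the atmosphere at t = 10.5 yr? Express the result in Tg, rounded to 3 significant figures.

The sink rate constant is k = F₀/M₀ = 548.1/4821 = 0.1137 yr⁻¹.
Solving dM/dt = F₁ − kM with M(0) = M₀ gives M(t) = F₁/k + (M₀ − F₁/k)·e^(−kt).
F₁/k = 903.5/0.1137 = 7947.0 Tg; kt = 0.1137 × 10.5 = 1.194, e^(−kt) = 0.3031.
M(10.5) = 7947.0 + (4821 − 7947.0) × 0.3031 = 7947.0 − 947.5 = 6999.6 Tg.

7000 Tg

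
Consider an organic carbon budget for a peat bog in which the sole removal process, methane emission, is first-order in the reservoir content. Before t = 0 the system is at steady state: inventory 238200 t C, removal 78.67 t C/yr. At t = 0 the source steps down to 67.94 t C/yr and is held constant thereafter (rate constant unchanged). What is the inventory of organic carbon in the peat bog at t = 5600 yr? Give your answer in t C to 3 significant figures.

211000 t C

τ = M₀/F₀ = 238200/78.67 = 3028 yr; rate constant k = 1/τ.
New steady state M_∞ = F₁/k = F₁·τ = 67.94 × 3028 = 205710 t C.
M(t) = M_∞ + (M₀ − M_∞)·e^(−t/τ); t/τ = 5600/3028 = 1.850, so e^(−t/τ) = 0.1573.
M(t) = 205710 + 32490 × 0.1573 = 210820 t C.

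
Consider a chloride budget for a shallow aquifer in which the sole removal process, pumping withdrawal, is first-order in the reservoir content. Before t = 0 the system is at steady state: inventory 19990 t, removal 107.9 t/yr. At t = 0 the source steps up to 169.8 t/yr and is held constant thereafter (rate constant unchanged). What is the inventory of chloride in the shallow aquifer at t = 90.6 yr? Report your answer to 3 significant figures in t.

24400 t

Residence time τ = M₀/F₀ = 185.3 yr. The eventual steady state is M_∞ = M₀·(F₁/F₀) = 19990 × 169.8/107.9 = 31458 t.
The anomaly ΔM(t) = M(t) − M_∞ decays as ΔM₀·e^(−t/τ) with ΔM₀ = 19990 − 31458 = −11470 t.
At t = 90.6 yr, e^(−t/τ) = e^(−0.4890) = 0.6132, so ΔM = −7032 t and M = 31458 − 7032 = 24426 t.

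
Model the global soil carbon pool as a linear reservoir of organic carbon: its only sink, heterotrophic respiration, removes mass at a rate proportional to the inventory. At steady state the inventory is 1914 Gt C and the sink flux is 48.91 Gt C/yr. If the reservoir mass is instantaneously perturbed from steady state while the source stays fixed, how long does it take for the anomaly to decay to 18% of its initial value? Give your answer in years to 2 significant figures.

For a linear reservoir the anomaly decays as exp(−t/τ) with τ = M/F = 1914/48.91 = 39.13 yr.
exp(−t/τ) = 0.18 ⇒ t = −τ ln(0.18) = 39.13 × 1.715 = 67.11 yr.

67 yr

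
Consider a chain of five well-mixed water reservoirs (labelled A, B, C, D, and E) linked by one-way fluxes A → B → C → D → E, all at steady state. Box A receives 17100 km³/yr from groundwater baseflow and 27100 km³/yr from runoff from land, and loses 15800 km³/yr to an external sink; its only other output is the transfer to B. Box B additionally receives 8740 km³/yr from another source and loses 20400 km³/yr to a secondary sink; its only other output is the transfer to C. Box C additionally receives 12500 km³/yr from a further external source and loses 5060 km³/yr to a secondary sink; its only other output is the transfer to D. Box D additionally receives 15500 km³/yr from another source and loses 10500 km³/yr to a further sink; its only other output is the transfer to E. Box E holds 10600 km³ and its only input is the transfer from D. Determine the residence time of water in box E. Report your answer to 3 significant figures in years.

0.363 yr

Box A: F(A→B) = (17100 + 27100) − 15800 = 28400 km³/yr.
Box B: F(B→C) = (28400 + 8740) − 20400 = 16740 km³/yr.
Box C: F(C→D) = (16740 + 12500) − 5060 = 24180 km³/yr.
Box D: F(D→E) = (24180 + 15500) − 10500 = 29180 km³/yr.
Box E throughput = its input = 29180 km³/yr; τ = 10600 / 29180 = 0.3633 yr.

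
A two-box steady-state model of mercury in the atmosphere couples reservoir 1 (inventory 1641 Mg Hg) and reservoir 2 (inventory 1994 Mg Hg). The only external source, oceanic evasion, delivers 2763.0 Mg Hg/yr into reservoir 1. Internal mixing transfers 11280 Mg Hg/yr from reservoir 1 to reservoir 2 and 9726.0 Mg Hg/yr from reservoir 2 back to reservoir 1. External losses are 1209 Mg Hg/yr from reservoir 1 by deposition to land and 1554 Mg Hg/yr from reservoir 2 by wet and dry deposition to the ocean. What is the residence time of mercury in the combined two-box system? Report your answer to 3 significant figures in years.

For the system as a whole, the A↔B exchange is internal and contributes nothing to the throughput; only the external sinks remove mass.
M_total = 1641 + 1994 = 3635.0 Mg Hg.
ΣF_external_out = 1209 + 1554 = 2763.0 Mg Hg/yr.
τ = M_total / ΣF_ext = 3635.0 / 2763.0 = 1.316 yr.

1.32 yr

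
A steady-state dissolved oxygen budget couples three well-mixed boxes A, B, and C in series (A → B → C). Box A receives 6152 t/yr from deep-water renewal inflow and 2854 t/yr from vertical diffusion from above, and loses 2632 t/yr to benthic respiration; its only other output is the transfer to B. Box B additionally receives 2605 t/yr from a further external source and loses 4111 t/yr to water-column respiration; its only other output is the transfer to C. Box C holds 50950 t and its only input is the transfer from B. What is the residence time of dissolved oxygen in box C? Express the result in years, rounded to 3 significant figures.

10.5 yr

Box A: F(A→B) = (6152 + 2854) − 2632 = 6374.0 t/yr.
Box B: F(B→C) = (6374.0 + 2605) − 4111 = 4868.0 t/yr.
Box C throughput = its input = 4868.0 t/yr; τ = 50950 / 4868.0 = 10.47 yr.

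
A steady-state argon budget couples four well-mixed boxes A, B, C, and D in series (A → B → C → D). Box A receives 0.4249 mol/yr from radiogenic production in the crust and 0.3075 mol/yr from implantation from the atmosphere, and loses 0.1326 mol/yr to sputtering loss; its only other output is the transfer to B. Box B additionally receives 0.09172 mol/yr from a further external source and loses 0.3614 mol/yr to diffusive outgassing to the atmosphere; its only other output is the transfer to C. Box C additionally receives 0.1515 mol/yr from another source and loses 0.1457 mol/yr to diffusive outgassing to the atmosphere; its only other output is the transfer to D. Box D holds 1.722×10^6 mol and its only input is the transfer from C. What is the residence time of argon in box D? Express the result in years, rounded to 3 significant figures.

Box A: F(A→B) = (0.4249 + 0.3075) − 0.1326 = 0.59980 mol/yr.
Box B: F(B→C) = (0.59980 + 0.09172) − 0.3614 = 0.33012 mol/yr.
Box C: F(C→D) = (0.33012 + 0.1515) − 0.1457 = 0.33592 mol/yr.
Box D throughput = its input = 0.33592 mol/yr; τ = 1.722×10^6 / 0.33592 = 5.126×10^6 yr.

5.13×10^6 yr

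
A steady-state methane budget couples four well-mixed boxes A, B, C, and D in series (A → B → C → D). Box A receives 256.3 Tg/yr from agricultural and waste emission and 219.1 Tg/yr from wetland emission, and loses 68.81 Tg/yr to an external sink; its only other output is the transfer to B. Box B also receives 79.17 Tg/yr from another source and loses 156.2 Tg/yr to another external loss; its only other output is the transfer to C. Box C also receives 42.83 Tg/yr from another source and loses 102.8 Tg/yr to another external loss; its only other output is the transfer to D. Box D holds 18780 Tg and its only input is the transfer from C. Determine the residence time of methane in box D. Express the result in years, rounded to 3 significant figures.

69.7 yr

Box A: F(A→B) = (256.3 + 219.1) − 68.81 = 406.59 Tg/yr.
Box B: F(B→C) = (406.59 + 79.17) − 156.2 = 329.56 Tg/yr.
Box C: F(C→D) = (329.56 + 42.83) − 102.8 = 269.59 Tg/yr.
Box D throughput = its input = 269.59 Tg/yr; τ = 18780 / 269.59 = 69.66 yr.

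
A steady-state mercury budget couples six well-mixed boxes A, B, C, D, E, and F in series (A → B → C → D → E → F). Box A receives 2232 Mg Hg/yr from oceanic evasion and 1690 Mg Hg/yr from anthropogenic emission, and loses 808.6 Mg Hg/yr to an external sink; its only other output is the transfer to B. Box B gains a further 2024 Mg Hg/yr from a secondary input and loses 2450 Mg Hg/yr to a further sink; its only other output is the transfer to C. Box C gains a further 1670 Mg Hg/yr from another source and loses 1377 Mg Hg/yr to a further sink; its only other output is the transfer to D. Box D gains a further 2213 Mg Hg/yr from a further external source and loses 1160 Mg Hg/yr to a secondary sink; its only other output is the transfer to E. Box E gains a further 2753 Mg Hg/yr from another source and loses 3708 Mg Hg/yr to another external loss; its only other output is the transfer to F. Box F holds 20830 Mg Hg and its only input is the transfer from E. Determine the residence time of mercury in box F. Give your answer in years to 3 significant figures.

6.77 yr

Box A: F(A→B) = (2232 + 1690) − 808.6 = 3113.4 Mg Hg/yr.
Box B: F(B→C) = (3113.4 + 2024) − 2450 = 2687.4 Mg Hg/yr.
Box C: F(C→D) = (2687.4 + 1670) − 1377 = 2980.4 Mg Hg/yr.
Box D: F(D→E) = (2980.4 + 2213) − 1160 = 4033.4 Mg Hg/yr.
Box E: F(E→F) = (4033.4 + 2753) − 3708 = 3078.4 Mg Hg/yr.
Box F throughput = its input = 3078.4 Mg Hg/yr; τ = 20830 / 3078.4 = 6.767 yr.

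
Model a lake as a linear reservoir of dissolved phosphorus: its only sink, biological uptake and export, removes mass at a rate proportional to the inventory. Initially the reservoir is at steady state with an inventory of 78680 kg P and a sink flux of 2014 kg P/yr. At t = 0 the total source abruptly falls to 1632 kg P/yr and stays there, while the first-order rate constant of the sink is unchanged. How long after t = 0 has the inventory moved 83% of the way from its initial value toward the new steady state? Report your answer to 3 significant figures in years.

69.2 yr

τ = M₀/F₀ = 78680/2014 = 39.07 yr.
The remaining gap fraction is e^(−t/τ); 83% covered ⇒ e^(−t/τ) = 0.170.
t = −τ ln(0.170) = 39.07 × 1.772 = 69.22 yr.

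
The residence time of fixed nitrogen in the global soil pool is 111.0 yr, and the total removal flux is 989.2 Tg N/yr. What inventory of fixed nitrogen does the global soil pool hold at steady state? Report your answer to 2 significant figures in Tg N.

τ = M/F ⇒ M = τ × F = 111.0 × 989.2 = 109800 Tg N.

110000 Tg N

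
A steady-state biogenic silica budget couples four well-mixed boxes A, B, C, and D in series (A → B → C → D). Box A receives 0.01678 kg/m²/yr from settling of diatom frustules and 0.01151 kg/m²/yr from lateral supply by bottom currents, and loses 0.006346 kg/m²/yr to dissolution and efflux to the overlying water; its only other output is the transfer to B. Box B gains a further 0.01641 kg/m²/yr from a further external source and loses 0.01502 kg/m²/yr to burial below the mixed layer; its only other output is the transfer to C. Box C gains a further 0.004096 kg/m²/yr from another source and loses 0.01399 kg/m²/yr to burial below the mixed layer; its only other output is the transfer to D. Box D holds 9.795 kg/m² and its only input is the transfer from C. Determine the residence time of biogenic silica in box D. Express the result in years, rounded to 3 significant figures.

729 yr

Box A: F(A→B) = (0.01678 + 0.01151) − 0.006346 = 0.021944 kg/m²/yr.
Box B: F(B→C) = (0.021944 + 0.01641) − 0.01502 = 0.023334 kg/m²/yr.
Box C: F(C→D) = (0.023334 + 0.004096) − 0.01399 = 0.013440 kg/m²/yr.
Box D throughput = its input = 0.013440 kg/m²/yr; τ = 9.795 / 0.013440 = 728.8 yr.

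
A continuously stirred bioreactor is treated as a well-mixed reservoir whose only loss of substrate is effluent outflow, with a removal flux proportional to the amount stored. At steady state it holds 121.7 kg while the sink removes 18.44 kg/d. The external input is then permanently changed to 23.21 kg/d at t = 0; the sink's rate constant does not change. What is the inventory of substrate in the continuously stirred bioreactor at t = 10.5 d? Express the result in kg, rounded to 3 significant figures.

The sink rate constant is k = F₀/M₀ = 18.44/121.7 = 0.1515 d⁻¹.
Solving dM/dt = F₁ − kM with M(0) = M₀ gives M(t) = F₁/k + (M₀ − F₁/k)·e^(−kt).
F₁/k = 23.21/0.1515 = 153.18 kg; kt = 0.1515 × 10.5 = 1.591, e^(−kt) = 0.2037.
M(10.5) = 153.18 + (121.7 − 153.18) × 0.2037 = 153.18 − 6.414 = 146.77 kg.

147 kg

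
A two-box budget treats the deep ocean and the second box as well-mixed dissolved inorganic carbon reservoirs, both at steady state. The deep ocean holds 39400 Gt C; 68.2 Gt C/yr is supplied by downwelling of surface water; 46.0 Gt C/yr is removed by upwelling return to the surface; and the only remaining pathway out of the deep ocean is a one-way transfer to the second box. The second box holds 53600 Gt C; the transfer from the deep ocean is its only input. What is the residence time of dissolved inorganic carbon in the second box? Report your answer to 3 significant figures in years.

Balance the deep ocean: ΣF_in = 68.200 Gt C/yr.
Transfer to the second box = ΣF_in − (46.0) = 22.200 Gt C/yr.
At steady state the output of the second box equals its input, 22.200 Gt C/yr.
τ = M / F = 53600 / 22.200 = 2414 yr.

2410 yr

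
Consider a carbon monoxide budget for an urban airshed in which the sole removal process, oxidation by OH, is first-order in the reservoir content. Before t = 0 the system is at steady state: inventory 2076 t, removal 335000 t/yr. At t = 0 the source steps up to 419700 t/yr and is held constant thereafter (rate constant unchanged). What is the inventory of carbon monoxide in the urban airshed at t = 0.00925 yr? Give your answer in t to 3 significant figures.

τ = M₀/F₀ = 2076/335000 = 0.006197 yr; rate constant k = 1/τ.
New steady state M_∞ = F₁/k = F₁·τ = 419700 × 0.006197 = 2600.9 t.
M(t) = M_∞ + (M₀ − M_∞)·e^(−t/τ); t/τ = 0.00925/0.006197 = 1.493, so e^(−t/τ) = 0.2248.
M(t) = 2600.9 − 524.9 × 0.2248 = 2482.9 t.

2480 t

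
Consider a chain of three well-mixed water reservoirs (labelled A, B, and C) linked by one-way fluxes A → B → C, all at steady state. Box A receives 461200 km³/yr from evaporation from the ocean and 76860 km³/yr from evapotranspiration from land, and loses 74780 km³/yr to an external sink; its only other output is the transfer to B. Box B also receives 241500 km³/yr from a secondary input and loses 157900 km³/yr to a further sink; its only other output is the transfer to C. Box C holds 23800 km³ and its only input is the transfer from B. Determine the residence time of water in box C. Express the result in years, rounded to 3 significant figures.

0.0435 yr

Box A: F(A→B) = (461200 + 76860) − 74780 = 463280 km³/yr.
Box B: F(B→C) = (463280 + 241500) − 157900 = 546880 km³/yr.
Box C throughput = its input = 546880 km³/yr; τ = 23800 / 546880 = 0.04352 yr.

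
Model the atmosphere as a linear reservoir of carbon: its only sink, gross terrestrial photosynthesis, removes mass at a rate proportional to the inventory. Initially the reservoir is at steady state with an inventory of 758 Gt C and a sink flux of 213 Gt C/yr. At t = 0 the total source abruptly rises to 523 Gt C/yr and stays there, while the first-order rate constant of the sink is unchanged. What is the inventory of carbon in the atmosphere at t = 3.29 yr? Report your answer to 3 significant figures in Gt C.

The sink rate constant is k = F₀/M₀ = 213/758 = 0.2810 yr⁻¹.
Solving dM/dt = F₁ − kM with M(0) = M₀ gives M(t) = F₁/k + (M₀ − F₁/k)·e^(−kt).
F₁/k = 523/0.2810 = 1861.2 Gt C; kt = 0.2810 × 3.29 = 0.9245, e^(−kt) = 0.3967.
M(3.29) = 1861.2 + (758 − 1861.2) × 0.3967 = 1861.2 − 437.7 = 1423.5 Gt C.

1420 Gt C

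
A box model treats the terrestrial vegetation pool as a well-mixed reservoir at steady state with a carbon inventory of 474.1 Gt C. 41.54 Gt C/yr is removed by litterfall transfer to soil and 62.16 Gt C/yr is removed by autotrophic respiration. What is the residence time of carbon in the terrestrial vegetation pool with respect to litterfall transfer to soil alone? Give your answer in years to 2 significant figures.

11 yr

Residence time with respect to a single sink: τ = M / F_sink.
τ = 474.1 / 41.54 = 11.41 yr.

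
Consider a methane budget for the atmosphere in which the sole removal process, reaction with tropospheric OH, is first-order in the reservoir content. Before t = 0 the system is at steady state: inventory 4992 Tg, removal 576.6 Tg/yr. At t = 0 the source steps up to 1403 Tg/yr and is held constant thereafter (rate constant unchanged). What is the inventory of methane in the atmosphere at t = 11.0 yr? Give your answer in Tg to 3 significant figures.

10100 Tg

Residence time τ = M₀/F₀ = 8.658 yr. The eventual steady state is M_∞ = M₀·(F₁/F₀) = 4992 × 1403/576.6 = 12147 Tg.
The anomaly ΔM(t) = M(t) − M_∞ decays as ΔM₀·e^(−t/τ) with ΔM₀ = 4992 − 12147 = −7155 Tg.
At t = 11.0 yr, e^(−t/τ) = e^(−1.271) = 0.2807, so ΔM = −2008 Tg and M = 12147 − 2008 = 10139 Tg.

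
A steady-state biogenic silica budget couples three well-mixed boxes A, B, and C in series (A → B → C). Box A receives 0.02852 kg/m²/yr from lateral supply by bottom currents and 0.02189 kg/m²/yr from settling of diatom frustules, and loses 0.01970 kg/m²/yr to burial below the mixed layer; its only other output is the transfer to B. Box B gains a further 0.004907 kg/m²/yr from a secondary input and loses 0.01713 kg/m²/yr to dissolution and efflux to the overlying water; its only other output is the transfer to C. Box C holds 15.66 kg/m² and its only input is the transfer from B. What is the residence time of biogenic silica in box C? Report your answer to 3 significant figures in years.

847 yr

Box A: F(A→B) = (0.02852 + 0.02189) − 0.01970 = 0.030710 kg/m²/yr.
Box B: F(B→C) = (0.030710 + 0.004907) − 0.01713 = 0.018487 kg/m²/yr.
Box C throughput = its input = 0.018487 kg/m²/yr; τ = 15.66 / 0.018487 = 847.1 yr.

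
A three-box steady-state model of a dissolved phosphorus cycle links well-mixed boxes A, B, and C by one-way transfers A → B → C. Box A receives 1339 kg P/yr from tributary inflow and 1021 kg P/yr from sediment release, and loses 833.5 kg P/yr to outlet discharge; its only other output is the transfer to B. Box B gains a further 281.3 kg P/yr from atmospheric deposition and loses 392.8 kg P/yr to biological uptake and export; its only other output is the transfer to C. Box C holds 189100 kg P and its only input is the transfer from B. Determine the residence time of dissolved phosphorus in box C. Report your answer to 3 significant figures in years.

Box A: F(A→B) = (1339 + 1021) − 833.5 = 1526.5 kg P/yr.
Box B: F(B→C) = (1526.5 + 281.3) − 392.8 = 1415.0 kg P/yr.
Box C throughput = its input = 1415.0 kg P/yr; τ = 189100 / 1415.0 = 133.6 yr.

134 yr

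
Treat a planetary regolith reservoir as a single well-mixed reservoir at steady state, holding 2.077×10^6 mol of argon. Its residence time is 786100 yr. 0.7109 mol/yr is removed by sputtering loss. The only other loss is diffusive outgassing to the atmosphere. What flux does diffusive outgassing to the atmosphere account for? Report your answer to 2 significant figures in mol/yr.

Total removal F = M/τ = 2.077×10^6 / 786100 = 2.642 mol/yr.
Diffusive outgassing to the atmosphere = F − (0.7109) = 2.642 − 0.7109 = 1.931 mol/yr.

1.9 mol/yr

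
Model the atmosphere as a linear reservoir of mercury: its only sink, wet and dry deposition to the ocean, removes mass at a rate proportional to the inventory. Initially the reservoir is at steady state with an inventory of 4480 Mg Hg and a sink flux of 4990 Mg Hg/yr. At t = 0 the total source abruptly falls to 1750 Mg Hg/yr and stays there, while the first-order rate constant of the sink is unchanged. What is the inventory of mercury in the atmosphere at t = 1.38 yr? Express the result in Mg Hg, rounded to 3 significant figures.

τ = M₀/F₀ = 4480/4990 = 0.8978 yr; rate constant k = 1/τ.
New steady state M_∞ = F₁/k = F₁·τ = 1750 × 0.8978 = 1571.1 Mg Hg.
M(t) = M_∞ + (M₀ − M_∞)·e^(−t/τ); t/τ = 1.38/0.8978 = 1.537, so e^(−t/τ) = 0.2150.
M(t) = 1571.1 + 2909 × 0.2150 = 2196.6 Mg Hg.

2200 Mg Hg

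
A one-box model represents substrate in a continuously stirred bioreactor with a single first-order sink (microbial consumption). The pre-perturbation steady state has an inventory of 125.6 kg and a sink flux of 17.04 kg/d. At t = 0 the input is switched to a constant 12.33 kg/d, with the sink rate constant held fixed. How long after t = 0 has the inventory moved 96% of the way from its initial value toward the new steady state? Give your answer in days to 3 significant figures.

23.7 d

τ = M₀/F₀ = 125.6/17.04 = 7.371 d.
The remaining gap fraction is e^(−t/τ); 96% covered ⇒ e^(−t/τ) = 0.0400.
t = −τ ln(0.0400) = 7.371 × 3.219 = 23.73 d.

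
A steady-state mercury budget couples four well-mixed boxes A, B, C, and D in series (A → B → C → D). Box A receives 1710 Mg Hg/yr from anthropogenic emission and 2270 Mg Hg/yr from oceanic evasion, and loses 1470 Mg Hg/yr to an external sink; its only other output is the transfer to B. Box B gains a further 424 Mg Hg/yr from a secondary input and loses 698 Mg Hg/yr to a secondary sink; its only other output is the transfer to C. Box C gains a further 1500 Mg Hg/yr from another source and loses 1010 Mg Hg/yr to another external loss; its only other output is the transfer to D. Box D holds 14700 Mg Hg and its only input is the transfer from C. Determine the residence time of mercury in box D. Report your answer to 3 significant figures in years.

Box A: F(A→B) = (1710 + 2270) − 1470 = 2510.0 Mg Hg/yr.
Box B: F(B→C) = (2510.0 + 424) − 698 = 2236.0 Mg Hg/yr.
Box C: F(C→D) = (2236.0 + 1500) − 1010 = 2726.0 Mg Hg/yr.
Box D throughput = its input = 2726.0 Mg Hg/yr; τ = 14700 / 2726.0 = 5.393 yr.

5.39 yr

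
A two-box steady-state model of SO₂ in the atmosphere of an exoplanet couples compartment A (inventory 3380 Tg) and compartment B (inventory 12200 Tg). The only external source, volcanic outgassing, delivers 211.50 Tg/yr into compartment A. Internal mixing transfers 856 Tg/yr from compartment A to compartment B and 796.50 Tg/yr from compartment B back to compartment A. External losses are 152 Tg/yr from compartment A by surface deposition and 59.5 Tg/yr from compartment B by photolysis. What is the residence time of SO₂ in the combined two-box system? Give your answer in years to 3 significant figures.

73.7 yr

For the system as a whole, the A↔B exchange is internal and contributes nothing to the throughput; only the external sinks remove mass.
M_total = 3380 + 12200 = 15580 Tg.
ΣF_external_out = 152 + 59.5 = 211.50 Tg/yr.
τ = M_total / ΣF_ext = 15580 / 211.50 = 73.66 yr.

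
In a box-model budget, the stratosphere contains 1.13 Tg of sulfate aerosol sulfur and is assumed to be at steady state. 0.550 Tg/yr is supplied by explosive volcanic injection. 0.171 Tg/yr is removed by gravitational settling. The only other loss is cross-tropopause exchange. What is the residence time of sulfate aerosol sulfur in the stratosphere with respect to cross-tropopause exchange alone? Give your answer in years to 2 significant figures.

3.0 yr

At steady state ΣF_in = ΣF_out.
ΣF_in = 0.55000 Tg/yr.
Cross-tropopause exchange flux = ΣF_in − (0.171) = 0.55000 − 0.1710 = 0.3790 Tg/yr.
τ = M / F = 1.13 / 0.3790 = 2.982 yr.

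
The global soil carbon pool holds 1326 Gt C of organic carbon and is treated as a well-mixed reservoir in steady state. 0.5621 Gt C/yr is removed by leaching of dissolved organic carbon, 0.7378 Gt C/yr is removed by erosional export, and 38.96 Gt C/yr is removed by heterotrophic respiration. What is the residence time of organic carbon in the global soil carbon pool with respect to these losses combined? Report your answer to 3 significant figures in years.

32.9 yr

Total removal = 0.5621 + 0.7378 + 38.96 = 40.260 Gt C/yr.
τ = M / ΣF_out = 1326 / 40.260 = 32.94 yr.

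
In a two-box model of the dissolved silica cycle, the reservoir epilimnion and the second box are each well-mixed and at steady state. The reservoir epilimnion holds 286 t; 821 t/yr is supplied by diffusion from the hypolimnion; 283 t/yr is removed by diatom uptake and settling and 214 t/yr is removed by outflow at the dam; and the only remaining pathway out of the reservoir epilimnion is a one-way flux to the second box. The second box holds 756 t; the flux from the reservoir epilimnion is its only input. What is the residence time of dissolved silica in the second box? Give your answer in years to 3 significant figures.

Balance the reservoir epilimnion: ΣF_in = 821.00 t/yr.
Flux to the second box = ΣF_in − (283 + 214) = 324.00 t/yr.
At steady state the output of the second box equals its input, 324.00 t/yr.
τ = M / F = 756 / 324.00 = 2.333 yr.

2.33 yr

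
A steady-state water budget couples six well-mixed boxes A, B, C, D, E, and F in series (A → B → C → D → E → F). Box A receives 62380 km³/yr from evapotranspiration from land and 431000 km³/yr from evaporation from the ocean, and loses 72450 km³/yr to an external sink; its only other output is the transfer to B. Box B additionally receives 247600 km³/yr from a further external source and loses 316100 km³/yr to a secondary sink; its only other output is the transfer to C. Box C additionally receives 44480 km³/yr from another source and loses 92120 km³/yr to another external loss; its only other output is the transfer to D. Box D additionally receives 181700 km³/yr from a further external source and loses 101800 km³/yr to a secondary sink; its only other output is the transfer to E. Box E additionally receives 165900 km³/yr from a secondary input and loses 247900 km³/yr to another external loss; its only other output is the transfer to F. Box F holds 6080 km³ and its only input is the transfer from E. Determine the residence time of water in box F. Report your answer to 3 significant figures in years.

Box A: F(A→B) = (62380 + 431000) − 72450 = 420930 km³/yr.
Box B: F(B→C) = (420930 + 247600) − 316100 = 352430 km³/yr.
Box C: F(C→D) = (352430 + 44480) − 92120 = 304790 km³/yr.
Box D: F(D→E) = (304790 + 181700) − 101800 = 384690 km³/yr.
Box E: F(E→F) = (384690 + 165900) − 247900 = 302690 km³/yr.
Box F throughput = its input = 302690 km³/yr; τ = 6080 / 302690 = 0.02009 yr.

0.0201 yr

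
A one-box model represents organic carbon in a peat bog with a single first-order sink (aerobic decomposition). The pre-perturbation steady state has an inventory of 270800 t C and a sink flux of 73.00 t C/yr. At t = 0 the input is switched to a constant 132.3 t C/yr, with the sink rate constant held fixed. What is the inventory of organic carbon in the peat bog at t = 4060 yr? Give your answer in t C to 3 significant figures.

417000 t C

τ = M₀/F₀ = 270800/73.00 = 3710 yr; rate constant k = 1/τ.
New steady state M_∞ = F₁/k = F₁·τ = 132.3 × 3710 = 490780 t C.
M(t) = M_∞ + (M₀ − M_∞)·e^(−t/τ); t/τ = 4060/3710 = 1.094, so e^(−t/τ) = 0.3347.
M(t) = 490780 − 220000 × 0.3347 = 417150 t C.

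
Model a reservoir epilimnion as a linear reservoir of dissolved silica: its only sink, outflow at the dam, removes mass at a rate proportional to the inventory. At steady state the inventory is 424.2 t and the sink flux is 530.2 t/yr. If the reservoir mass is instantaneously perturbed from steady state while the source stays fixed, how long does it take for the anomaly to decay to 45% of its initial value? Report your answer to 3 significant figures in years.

For a linear reservoir the anomaly decays as exp(−t/τ) with τ = M/F = 424.2/530.2 = 0.8001 yr.
exp(−t/τ) = 0.45 ⇒ t = −τ ln(0.45) = 0.8001 × 0.7985 = 0.6389 yr.

0.639 yr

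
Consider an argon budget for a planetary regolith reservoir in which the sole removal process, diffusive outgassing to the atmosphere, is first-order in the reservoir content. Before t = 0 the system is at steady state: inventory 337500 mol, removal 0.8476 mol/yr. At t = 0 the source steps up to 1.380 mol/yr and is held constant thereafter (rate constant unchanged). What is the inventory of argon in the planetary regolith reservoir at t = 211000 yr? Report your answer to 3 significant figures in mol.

τ = M₀/F₀ = 337500/0.8476 = 398200 yr; rate constant k = 1/τ.
New steady state M_∞ = F₁/k = F₁·τ = 1.380 × 398200 = 549490 mol.
M(t) = M_∞ + (M₀ − M_∞)·e^(−t/τ); t/τ = 211000/398200 = 0.5299, so e^(−t/τ) = 0.5887.
M(t) = 549490 − 212000 × 0.5887 = 424700 mol.

425000 mol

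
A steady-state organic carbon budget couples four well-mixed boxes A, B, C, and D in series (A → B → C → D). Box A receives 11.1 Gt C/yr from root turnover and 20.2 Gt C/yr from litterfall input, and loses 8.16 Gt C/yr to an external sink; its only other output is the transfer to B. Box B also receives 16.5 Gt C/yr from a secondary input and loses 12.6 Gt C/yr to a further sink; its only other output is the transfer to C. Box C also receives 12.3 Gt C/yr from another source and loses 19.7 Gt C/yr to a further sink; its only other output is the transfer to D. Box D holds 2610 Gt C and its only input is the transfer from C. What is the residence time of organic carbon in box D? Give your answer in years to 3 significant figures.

133 yr

Box A: F(A→B) = (11.1 + 20.2) − 8.16 = 23.140 Gt C/yr.
Box B: F(B→C) = (23.140 + 16.5) − 12.6 = 27.040 Gt C/yr.
Box C: F(C→D) = (27.040 + 12.3) − 19.7 = 19.640 Gt C/yr.
Box D throughput = its input = 19.640 Gt C/yr; τ = 2610 / 19.640 = 132.9 yr.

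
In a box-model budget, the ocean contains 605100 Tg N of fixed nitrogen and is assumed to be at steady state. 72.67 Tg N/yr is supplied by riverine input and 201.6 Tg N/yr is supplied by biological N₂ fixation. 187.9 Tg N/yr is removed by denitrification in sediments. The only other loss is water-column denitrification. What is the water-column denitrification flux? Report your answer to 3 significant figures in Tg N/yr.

86.4 Tg N/yr

At steady state ΣF_in = ΣF_out.
ΣF_in = 72.67 + 201.6 = 274.27 Tg N/yr.
Water-column denitrification flux = ΣF_in − (187.9) = 274.27 − 187.9 = 86.37 Tg N/yr.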